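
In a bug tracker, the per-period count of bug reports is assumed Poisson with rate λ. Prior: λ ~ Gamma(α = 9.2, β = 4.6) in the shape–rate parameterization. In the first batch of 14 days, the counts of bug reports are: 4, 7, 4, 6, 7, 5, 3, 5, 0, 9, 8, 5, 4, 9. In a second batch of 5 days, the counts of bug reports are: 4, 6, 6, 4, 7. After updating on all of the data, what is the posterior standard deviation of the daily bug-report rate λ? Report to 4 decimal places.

With a Gamma(shape α, rate β) prior, the Poisson likelihood is conjugate: the posterior is Gamma(α + ΣXᵢ, β + n).
Batch 1: sum of counts S = 76 over n = 14 days.
After batch 1: Gamma(α+S, β+n) = Gamma(9.2+76, 4.6+14) = Gamma(85.2, 18.6).
Batch 2: sum of counts S = 27 over n = 5 days.
After batch 2: Gamma(α+S, β+n) = Gamma(85.2+27, 18.6+5) = Gamma(112.2, 23.6).
SD = √α/β = √112.2/23.6 = 0.4488.

0.4488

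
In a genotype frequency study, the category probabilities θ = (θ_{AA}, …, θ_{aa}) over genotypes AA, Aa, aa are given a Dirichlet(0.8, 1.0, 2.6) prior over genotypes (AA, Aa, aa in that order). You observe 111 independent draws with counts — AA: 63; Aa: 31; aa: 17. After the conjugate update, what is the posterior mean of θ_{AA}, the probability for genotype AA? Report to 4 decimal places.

0.5529

The Dirichlet prior is conjugate to the Multinomial likelihood: each posterior αⱼ = prior αⱼ + observed count nⱼ.
Posterior concentration: (63.8, 32.0, 19.6), total = 115.4.
E[θ_{AA}|data] = α_{AA}/Σα = 63.8/115.4 = 0.5529.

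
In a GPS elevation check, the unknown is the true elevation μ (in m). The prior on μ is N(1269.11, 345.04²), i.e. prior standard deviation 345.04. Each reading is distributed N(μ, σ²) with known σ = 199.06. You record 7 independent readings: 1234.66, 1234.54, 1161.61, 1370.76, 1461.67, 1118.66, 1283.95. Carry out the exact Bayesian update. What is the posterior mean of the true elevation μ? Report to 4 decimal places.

1266.6662

For Normal data with known variance σ², a Normal(μ₀, σ₀²) prior on μ is conjugate. Posterior precision = 1/σ₀² + n/σ²; posterior mean is the precision-weighted average of μ₀ and x̄.
Σxᵢ = 1234.66 + 1234.54 + 1161.61 + 1370.76 + 1461.67 + 1118.66 + 1283.95 = 8865.85, so n·x̄ = 8865.85.
σ₀² = 345.04² = 119052.6016, σ² = 199.06² = 39624.8836; σ² + n·σ₀² = 39624.8836 + 7·119052.6016 = 872993.0948.
Posterior mean = (μ₀/σ₀² + n·x̄/σ²)/(1/σ₀² + n/σ²) = (σ²·μ₀ + σ₀²·n·x̄)/(σ² + n·σ₀²) = (39624.8836·1269.11 + 119052.6016·8865.85)/872993.0948 = 1105790843.920956/872993.0948 = 1266.6662.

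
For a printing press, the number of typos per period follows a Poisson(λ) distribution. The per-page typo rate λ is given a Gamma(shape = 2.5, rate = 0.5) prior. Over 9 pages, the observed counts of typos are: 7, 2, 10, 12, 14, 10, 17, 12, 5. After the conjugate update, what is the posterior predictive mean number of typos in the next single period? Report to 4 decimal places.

9.6316

With a Gamma(shape α, rate β) prior, the Poisson likelihood is conjugate: the posterior is Gamma(α + ΣXᵢ, β + n).
Sum of counts S = 89 over n = 9 pages.
Posterior: Gamma(α+S, β+n) = Gamma(2.5+89, 0.5+9) = Gamma(91.5, 9.5).
The predictive distribution for one future period is NegBinom with mean α/β = 9.6316.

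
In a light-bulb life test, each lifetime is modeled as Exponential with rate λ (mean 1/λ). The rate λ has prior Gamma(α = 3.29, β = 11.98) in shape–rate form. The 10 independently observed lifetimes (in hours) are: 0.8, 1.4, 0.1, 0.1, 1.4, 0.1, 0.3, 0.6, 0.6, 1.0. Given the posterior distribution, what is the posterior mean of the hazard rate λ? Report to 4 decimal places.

0.7231

With a Gamma(shape α, rate β) prior on the exponential rate λ, the posterior after n observations with total T = Σxᵢ is Gamma(α+n, β+T).
Sum of observations T = 6.4 hours; n = 10.
Posterior: Gamma(3.29+10, 11.98+6.4) = Gamma(13.29, 18.38).
Posterior mean of λ = α/β = 13.29/18.38 = 0.7231.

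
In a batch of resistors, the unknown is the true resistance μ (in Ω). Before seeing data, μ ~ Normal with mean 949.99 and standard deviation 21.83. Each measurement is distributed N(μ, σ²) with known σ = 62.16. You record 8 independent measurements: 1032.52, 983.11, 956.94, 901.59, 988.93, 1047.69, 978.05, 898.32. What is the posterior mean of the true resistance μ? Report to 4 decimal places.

961.6134

For Normal data with known variance σ², a Normal(μ₀, σ₀²) prior on μ is conjugate. Posterior precision = 1/σ₀² + n/σ²; posterior mean is the precision-weighted average of μ₀ and x̄.
Σxᵢ = 1032.52 + 983.11 + 956.94 + 901.59 + 988.93 + 1047.69 + 978.05 + 898.32 = 7787.15, so n·x̄ = 7787.15.
σ₀² = 21.83² = 476.5489, σ² = 62.16² = 3863.8656; σ² + n·σ₀² = 3863.8656 + 8·476.5489 = 7676.2568.
Posterior mean = (μ₀/σ₀² + n·x̄/σ²)/(1/σ₀² + n/σ²) = (σ²·μ₀ + σ₀²·n·x̄)/(σ² + n·σ₀²) = (3863.8656·949.99 + 476.5489·7787.15)/7676.2568 = 7381591.447979/7676.2568 = 961.6134.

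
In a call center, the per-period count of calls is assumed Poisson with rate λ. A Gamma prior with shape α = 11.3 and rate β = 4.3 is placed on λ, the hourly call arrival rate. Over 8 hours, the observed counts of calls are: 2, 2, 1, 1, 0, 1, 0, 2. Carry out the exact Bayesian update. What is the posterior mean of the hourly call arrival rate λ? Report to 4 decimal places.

1.6504

With a Gamma(shape α, rate β) prior, the Poisson likelihood is conjugate: the posterior is Gamma(α + ΣXᵢ, β + n).
Sum of counts S = 9 over n = 8 hours.
Posterior: Gamma(α+S, β+n) = Gamma(11.3+9, 4.3+8) = Gamma(20.3, 12.3).
Posterior mean = α/β = 20.3/12.3 = 1.6504.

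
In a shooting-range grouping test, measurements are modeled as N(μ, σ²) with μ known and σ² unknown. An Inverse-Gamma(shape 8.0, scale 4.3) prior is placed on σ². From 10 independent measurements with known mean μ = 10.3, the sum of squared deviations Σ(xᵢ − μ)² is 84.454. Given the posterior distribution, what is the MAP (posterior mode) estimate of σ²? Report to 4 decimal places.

With known mean μ and an Inverse-Gamma(α, β) prior on σ², the Normal likelihood is conjugate: posterior is Inv-Gamma(α + n/2, β + Σ(xᵢ−μ)²/2).
Posterior: Inv-Gamma(8.0 + 10/2, 4.3 + 84.454/2) = Inv-Gamma(13.00, 46.5270).
Mode = β/(α+1) = 46.5270/14.00 = 3.3234.

3.3234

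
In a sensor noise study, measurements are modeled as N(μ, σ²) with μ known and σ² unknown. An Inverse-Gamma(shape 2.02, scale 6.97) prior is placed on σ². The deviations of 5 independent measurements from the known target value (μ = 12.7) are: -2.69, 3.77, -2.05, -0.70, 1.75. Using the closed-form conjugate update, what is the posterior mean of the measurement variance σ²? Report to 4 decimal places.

With known mean μ and an Inverse-Gamma(α, β) prior on σ², the Normal likelihood is conjugate: posterior is Inv-Gamma(α + n/2, β + Σ(xᵢ−μ)²/2).
Σ(xᵢ−μ)² = (-2.69)² + (3.77)² + (-2.05)² + (-0.70)² + (1.75)² = 29.2040.
Posterior: Inv-Gamma(2.02 + 5/2, 6.97 + 29.2040/2) = Inv-Gamma(4.52, 21.57200).
E[σ²|data] = β/(α−1) = 21.57200/3.52 = 6.1284.

6.1284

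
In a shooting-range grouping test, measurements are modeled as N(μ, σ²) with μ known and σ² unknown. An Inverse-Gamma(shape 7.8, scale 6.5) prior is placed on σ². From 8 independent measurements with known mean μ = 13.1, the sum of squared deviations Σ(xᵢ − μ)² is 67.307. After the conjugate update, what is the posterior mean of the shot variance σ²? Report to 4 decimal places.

3.7179

With known mean μ and an Inverse-Gamma(α, β) prior on σ², the Normal likelihood is conjugate: posterior is Inv-Gamma(α + n/2, β + Σ(xᵢ−μ)²/2).
Posterior: Inv-Gamma(7.8 + 8/2, 6.5 + 67.307/2) = Inv-Gamma(11.80, 40.1535).
E[σ²|data] = β/(α−1) = 40.1535/10.80 = 3.7179.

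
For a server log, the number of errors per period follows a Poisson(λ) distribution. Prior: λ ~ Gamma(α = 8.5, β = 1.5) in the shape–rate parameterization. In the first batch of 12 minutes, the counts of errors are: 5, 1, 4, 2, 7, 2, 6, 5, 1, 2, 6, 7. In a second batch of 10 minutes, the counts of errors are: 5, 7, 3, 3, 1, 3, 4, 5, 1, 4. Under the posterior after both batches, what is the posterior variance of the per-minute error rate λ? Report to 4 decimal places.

0.1675

With a Gamma(shape α, rate β) prior, the Poisson likelihood is conjugate: the posterior is Gamma(α + ΣXᵢ, β + n).
Batch 1: sum of counts S = 48 over n = 12 minutes.
After batch 1: Gamma(α+S, β+n) = Gamma(8.5+48, 1.5+12) = Gamma(56.5, 13.5).
Batch 2: sum of counts S = 36 over n = 10 minutes.
After batch 2: Gamma(α+S, β+n) = Gamma(56.5+36, 13.5+10) = Gamma(92.5, 23.5).
Var = α/β² = 92.5/23.5² = 0.1675.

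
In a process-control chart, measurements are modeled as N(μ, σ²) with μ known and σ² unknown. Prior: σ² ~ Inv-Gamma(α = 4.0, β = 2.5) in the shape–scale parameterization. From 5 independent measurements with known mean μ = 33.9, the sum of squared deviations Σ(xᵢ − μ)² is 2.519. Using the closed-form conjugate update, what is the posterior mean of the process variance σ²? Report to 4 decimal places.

With known mean μ and an Inverse-Gamma(α, β) prior on σ², the Normal likelihood is conjugate: posterior is Inv-Gamma(α + n/2, β + Σ(xᵢ−μ)²/2).
Posterior: Inv-Gamma(4.0 + 5/2, 2.5 + 2.519/2) = Inv-Gamma(6.50, 3.7595).
E[σ²|data] = β/(α−1) = 3.7595/5.50 = 0.6835.

0.6835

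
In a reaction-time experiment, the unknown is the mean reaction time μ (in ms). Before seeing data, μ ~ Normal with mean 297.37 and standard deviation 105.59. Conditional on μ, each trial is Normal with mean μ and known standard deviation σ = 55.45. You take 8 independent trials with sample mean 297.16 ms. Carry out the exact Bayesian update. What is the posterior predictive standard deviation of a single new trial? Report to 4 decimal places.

For Normal data with known variance σ², a Normal(μ₀, σ₀²) prior on μ is conjugate. Posterior precision = 1/σ₀² + n/σ²; posterior mean is the precision-weighted average of μ₀ and x̄.
σ₀² = 105.59² = 11149.2481, σ² = 55.45² = 3074.7025; σ² + n·σ₀² = 3074.7025 + 8·11149.2481 = 92268.6873.
Posterior precision = 1/σ₀² + n/σ² = 1/11149.2481 + 8/3074.7025 = (σ² + n·σ₀²)/(σ₀²σ²) = 92268.6873/(11149.2481·3074.7025); posterior variance σₙ² = σ₀²σ²/(σ² + n·σ₀²) = 11149.2481·3074.7025/92268.6873 = 371.530386.
Predictive variance for one new observation = σₙ² + σ² = 11149.2481·3074.7025/92268.6873 + 3074.7025 = σ²·(σ₀² + 92268.6873)/92268.6873 = 3074.7025·103417.9354/92268.6873 = 3446.232886; SD = √(3074.7025·103417.9354/92268.6873) = 58.7046.

58.7046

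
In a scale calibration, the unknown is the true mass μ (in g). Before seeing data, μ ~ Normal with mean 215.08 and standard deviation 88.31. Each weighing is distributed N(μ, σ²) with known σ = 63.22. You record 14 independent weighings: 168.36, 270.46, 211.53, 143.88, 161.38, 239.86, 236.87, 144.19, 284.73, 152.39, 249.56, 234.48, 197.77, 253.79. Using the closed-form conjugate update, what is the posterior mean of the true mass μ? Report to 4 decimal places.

For Normal data with known variance σ², a Normal(μ₀, σ₀²) prior on μ is conjugate. Posterior precision = 1/σ₀² + n/σ²; posterior mean is the precision-weighted average of μ₀ and x̄.
Σxᵢ = 168.36 + 270.46 + 211.53 + 143.88 + 161.38 + 239.86 + 236.87 + 144.19 + 284.73 + 152.39 + 249.56 + 234.48 + 197.77 + 253.79 = 2949.25, so n·x̄ = 2949.25.
σ₀² = 88.31² = 7798.6561, σ² = 63.22² = 3996.7684; σ² + n·σ₀² = 3996.7684 + 14·7798.6561 = 113177.9538.
Posterior mean = (μ₀/σ₀² + n·x̄/σ²)/(1/σ₀² + n/σ²) = (σ²·μ₀ + σ₀²·n·x̄)/(σ² + n·σ₀²) = (3996.7684·215.08 + 7798.6561·2949.25)/113177.9538 = 23859811.450397/113177.9538 = 210.8168.

210.8168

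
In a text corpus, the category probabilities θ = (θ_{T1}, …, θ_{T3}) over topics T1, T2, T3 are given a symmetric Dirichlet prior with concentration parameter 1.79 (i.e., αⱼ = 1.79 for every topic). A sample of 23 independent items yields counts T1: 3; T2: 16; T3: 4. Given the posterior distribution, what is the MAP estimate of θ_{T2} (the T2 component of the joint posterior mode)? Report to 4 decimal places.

0.6618

The Dirichlet prior is conjugate to the Multinomial likelihood: each posterior αⱼ = prior αⱼ + observed count nⱼ.
Posterior concentration: (4.79, 17.79, 5.79), total = 28.37.
Joint mode component: (α_{T2}−1)/(Σα−K) = 16.79/25.37 = 0.6618.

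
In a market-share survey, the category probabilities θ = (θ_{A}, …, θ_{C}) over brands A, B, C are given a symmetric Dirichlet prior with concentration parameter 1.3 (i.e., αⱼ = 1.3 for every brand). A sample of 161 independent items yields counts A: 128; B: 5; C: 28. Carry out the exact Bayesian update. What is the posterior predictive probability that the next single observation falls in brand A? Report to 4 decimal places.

0.7841

The Dirichlet prior is conjugate to the Multinomial likelihood: each posterior αⱼ = prior αⱼ + observed count nⱼ.
Posterior concentration: (129.3, 6.3, 29.3), total = 164.9.
P(next = A | data) = α_{A}/Σα = 0.7841.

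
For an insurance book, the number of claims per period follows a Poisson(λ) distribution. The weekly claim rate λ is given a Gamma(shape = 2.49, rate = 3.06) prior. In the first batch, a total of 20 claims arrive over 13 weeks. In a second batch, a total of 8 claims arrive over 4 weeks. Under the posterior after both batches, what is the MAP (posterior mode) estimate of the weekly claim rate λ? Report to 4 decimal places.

1.4701

With a Gamma(shape α, rate β) prior, the Poisson likelihood is conjugate: the posterior is Gamma(α + ΣXᵢ, β + n).
After batch 1: Gamma(α+S, β+n) = Gamma(2.49+20, 3.06+13) = Gamma(22.49, 16.06).
After batch 2: Gamma(α+S, β+n) = Gamma(22.49+8, 16.06+4) = Gamma(30.49, 20.06).
Mode of Gamma(α,β) for α≥1 is (α−1)/β = 29.49/20.06 = 1.4701.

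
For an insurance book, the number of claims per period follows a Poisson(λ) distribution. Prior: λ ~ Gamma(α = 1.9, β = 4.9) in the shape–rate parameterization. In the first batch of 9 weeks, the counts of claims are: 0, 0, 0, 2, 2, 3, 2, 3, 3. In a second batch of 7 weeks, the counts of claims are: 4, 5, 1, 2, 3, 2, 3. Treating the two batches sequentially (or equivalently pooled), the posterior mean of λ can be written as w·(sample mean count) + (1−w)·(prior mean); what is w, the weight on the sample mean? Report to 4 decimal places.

With a Gamma(shape α, rate β) prior, the Poisson likelihood is conjugate: the posterior is Gamma(α + ΣXᵢ, β + n).
Total number of weeks: n = 9 + 7 = 16.
Posterior mean = (α₀+S)/(β₀+n) = [n/(β₀+n)]·(S/n) + [β₀/(β₀+n)]·(α₀/β₀), so only n and β₀ enter the weight.
Weight on data w = n/(β₀+n) = 16/(4.9+16) = 16/20.9 = 0.7656.

0.7656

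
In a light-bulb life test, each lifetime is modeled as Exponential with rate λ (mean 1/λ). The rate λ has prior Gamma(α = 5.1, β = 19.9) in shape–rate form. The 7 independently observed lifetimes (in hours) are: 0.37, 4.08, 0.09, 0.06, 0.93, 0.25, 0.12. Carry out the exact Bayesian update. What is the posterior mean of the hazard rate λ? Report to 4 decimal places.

0.4690

With a Gamma(shape α, rate β) prior on the exponential rate λ, the posterior after n observations with total T = Σxᵢ is Gamma(α+n, β+T).
Sum of observations T = 5.90 hours; n = 7.
Posterior: Gamma(5.1+7, 19.9+5.90) = Gamma(12.1, 25.80).
Posterior mean of λ = α/β = 12.1/25.80 = 0.4690.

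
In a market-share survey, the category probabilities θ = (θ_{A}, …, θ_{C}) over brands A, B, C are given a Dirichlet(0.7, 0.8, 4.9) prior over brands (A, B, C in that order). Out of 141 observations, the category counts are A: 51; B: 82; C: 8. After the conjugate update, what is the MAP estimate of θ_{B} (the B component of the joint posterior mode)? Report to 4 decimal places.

The Dirichlet prior is conjugate to the Multinomial likelihood: each posterior αⱼ = prior αⱼ + observed count nⱼ.
Posterior concentration: (51.7, 82.8, 12.9), total = 147.4.
Joint mode component: (α_{B}−1)/(Σα−K) = 81.8/144.4 = 0.5665.

0.5665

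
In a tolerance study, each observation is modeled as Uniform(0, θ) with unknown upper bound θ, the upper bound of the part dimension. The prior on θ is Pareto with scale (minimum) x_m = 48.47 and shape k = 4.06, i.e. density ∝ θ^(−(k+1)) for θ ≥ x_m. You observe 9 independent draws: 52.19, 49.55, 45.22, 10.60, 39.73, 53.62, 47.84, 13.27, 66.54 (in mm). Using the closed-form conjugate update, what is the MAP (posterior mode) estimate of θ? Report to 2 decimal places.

66.54

A Pareto(scale x_m, shape k) prior on the upper bound θ of Uniform(0, θ) is conjugate: posterior is Pareto(max(x_m, max xᵢ), k + n).
Sample maximum = 66.54; prior scale x_m = 48.47 → posterior scale = max = 66.54.
Posterior shape = 4.06 + 9 = 13.06.
The Pareto density is decreasing on [x_m, ∞), so the mode is x_m = 66.54.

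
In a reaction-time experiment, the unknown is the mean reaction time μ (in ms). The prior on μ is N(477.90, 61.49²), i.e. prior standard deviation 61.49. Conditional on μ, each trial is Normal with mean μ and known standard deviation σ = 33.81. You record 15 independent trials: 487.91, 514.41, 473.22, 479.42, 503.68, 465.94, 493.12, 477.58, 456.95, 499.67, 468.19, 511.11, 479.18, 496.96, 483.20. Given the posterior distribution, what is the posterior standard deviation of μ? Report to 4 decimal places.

8.6430

For Normal data with known variance σ², a Normal(μ₀, σ₀²) prior on μ is conjugate. Posterior precision = 1/σ₀² + n/σ²; posterior mean is the precision-weighted average of μ₀ and x̄.
σ₀² = 61.49² = 3781.0201, σ² = 33.81² = 1143.1161; σ² + n·σ₀² = 1143.1161 + 15·3781.0201 = 57858.4176.
Posterior precision = 1/σ₀² + n/σ² = 1/3781.0201 + 15/1143.1161 = (σ² + n·σ₀²)/(σ₀²σ²) = 57858.4176/(3781.0201·1143.1161); posterior variance σₙ² = σ₀²σ²/(σ² + n·σ₀²) = 3781.0201·1143.1161/57858.4176 = 74.702094.
Posterior SD = √σₙ² = √(3781.0201·1143.1161/57858.4176) = 8.6430.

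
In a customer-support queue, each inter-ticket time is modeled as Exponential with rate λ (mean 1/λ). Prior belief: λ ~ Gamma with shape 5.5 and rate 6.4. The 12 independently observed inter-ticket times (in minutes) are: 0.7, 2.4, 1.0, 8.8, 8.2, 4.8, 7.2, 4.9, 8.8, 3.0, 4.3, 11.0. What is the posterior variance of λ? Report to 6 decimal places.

0.003423

With a Gamma(shape α, rate β) prior on the exponential rate λ, the posterior after n observations with total T = Σxᵢ is Gamma(α+n, β+T).
Sum of observations T = 65.1 minutes; n = 12.
Posterior: Gamma(5.5+12, 6.4+65.1) = Gamma(17.5, 71.5).
Var = α/β² = 0.003423.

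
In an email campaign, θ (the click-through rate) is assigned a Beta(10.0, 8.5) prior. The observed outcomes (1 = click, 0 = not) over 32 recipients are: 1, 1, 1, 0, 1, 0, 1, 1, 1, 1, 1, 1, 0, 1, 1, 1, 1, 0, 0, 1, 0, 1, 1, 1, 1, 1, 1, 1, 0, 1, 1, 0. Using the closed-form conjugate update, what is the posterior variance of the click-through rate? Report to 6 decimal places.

The Beta prior is conjugate to a Binomial/Bernoulli likelihood; the update adds successes to α and failures to β.
Posterior: Beta(α+k, β+n−k) = Beta(10.0+24, 8.5+8) = Beta(34.0, 16.5).
Var = αβ/((α+β)²(α+β+1)) = 34.0·16.5/(50.5²·51.5) = 0.004271.

0.004271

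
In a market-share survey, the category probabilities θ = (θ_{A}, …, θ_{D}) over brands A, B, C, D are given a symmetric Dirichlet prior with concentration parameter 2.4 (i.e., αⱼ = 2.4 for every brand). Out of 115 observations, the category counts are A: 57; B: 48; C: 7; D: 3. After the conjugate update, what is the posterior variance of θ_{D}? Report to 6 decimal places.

The Dirichlet prior is conjugate to the Multinomial likelihood: each posterior αⱼ = prior αⱼ + observed count nⱼ.
Posterior concentration: (59.4, 50.4, 9.4, 5.4), total = 124.6.
Var[θ_j] = α_j(Σα−α_j)/((Σα)²(Σα+1)) = 5.4·119.2/(124.6²·125.6) = 0.000330.

0.000330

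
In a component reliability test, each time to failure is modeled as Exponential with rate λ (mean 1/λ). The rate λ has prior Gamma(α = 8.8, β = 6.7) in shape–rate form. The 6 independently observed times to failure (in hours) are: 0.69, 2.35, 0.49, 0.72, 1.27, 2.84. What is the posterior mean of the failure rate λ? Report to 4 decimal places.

With a Gamma(shape α, rate β) prior on the exponential rate λ, the posterior after n observations with total T = Σxᵢ is Gamma(α+n, β+T).
Sum of observations T = 8.36 hours; n = 6.
Posterior: Gamma(8.8+6, 6.7+8.36) = Gamma(14.8, 15.06).
Posterior mean of λ = α/β = 14.8/15.06 = 0.9827.

0.9827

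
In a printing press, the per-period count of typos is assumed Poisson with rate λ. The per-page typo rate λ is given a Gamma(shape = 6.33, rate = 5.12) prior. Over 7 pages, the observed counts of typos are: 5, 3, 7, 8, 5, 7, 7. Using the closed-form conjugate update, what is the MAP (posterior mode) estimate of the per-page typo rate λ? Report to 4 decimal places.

3.9051

With a Gamma(shape α, rate β) prior, the Poisson likelihood is conjugate: the posterior is Gamma(α + ΣXᵢ, β + n).
Sum of counts S = 42 over n = 7 pages.
Posterior: Gamma(α+S, β+n) = Gamma(6.33+42, 5.12+7) = Gamma(48.33, 12.12).
Mode of Gamma(α,β) for α≥1 is (α−1)/β = 47.33/12.12 = 3.9051.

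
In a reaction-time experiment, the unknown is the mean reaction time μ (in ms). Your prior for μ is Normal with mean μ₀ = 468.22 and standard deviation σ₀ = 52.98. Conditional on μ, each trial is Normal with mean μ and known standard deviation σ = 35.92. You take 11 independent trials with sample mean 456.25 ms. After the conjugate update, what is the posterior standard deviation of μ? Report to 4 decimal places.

For Normal data with known variance σ², a Normal(μ₀, σ₀²) prior on μ is conjugate. Posterior precision = 1/σ₀² + n/σ²; posterior mean is the precision-weighted average of μ₀ and x̄.
σ₀² = 52.98² = 2806.8804, σ² = 35.92² = 1290.2464; σ² + n·σ₀² = 1290.2464 + 11·2806.8804 = 32165.9308.
Posterior precision = 1/σ₀² + n/σ² = 1/2806.8804 + 11/1290.2464 = (σ² + n·σ₀²)/(σ₀²σ²) = 32165.9308/(2806.8804·1290.2464); posterior variance σₙ² = σ₀²σ²/(σ² + n·σ₀²) = 2806.8804·1290.2464/32165.9308 = 112.590161.
Posterior SD = √σₙ² = √(2806.8804·1290.2464/32165.9308) = 10.6109.

10.6109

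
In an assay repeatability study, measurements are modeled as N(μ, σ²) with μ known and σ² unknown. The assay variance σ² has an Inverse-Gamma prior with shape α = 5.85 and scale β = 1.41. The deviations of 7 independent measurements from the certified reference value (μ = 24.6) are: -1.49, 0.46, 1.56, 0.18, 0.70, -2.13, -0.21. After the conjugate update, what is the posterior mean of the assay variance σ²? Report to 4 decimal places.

With known mean μ and an Inverse-Gamma(α, β) prior on σ², the Normal likelihood is conjugate: posterior is Inv-Gamma(α + n/2, β + Σ(xᵢ−μ)²/2).
Σ(xᵢ−μ)² = (-1.49)² + (0.46)² + (1.56)² + (0.18)² + (0.70)² + (-2.13)² + (-0.21)² = 9.9687.
Posterior: Inv-Gamma(5.85 + 7/2, 1.41 + 9.9687/2) = Inv-Gamma(9.35, 6.39435).
E[σ²|data] = β/(α−1) = 6.39435/8.35 = 0.7658.

0.7658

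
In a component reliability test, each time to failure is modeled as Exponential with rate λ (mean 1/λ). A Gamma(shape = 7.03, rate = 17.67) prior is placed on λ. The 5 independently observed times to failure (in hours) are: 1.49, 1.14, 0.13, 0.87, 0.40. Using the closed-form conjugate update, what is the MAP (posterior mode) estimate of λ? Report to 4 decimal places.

0.5083

With a Gamma(shape α, rate β) prior on the exponential rate λ, the posterior after n observations with total T = Σxᵢ is Gamma(α+n, β+T).
Sum of observations T = 4.03 hours; n = 5.
Posterior: Gamma(7.03+5, 17.67+4.03) = Gamma(12.03, 21.70).
Mode = (α−1)/β = 0.5083.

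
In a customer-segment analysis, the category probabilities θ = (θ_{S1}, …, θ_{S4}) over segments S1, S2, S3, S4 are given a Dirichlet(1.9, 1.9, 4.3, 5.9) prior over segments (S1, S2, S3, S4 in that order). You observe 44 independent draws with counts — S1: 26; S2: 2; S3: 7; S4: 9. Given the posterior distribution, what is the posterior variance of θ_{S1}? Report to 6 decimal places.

The Dirichlet prior is conjugate to the Multinomial likelihood: each posterior αⱼ = prior αⱼ + observed count nⱼ.
Posterior concentration: (27.9, 3.9, 11.3, 14.9), total = 58.0.
Var[θ_j] = α_j(Σα−α_j)/((Σα)²(Σα+1)) = 27.9·30.1/(58.0²·59.0) = 0.004231.

0.004231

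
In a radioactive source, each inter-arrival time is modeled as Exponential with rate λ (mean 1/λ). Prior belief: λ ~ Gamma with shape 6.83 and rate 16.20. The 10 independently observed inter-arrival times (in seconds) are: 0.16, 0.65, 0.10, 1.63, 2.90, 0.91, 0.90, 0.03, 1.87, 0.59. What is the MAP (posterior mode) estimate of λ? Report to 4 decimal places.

0.6103

With a Gamma(shape α, rate β) prior on the exponential rate λ, the posterior after n observations with total T = Σxᵢ is Gamma(α+n, β+T).
Sum of observations T = 9.74 seconds; n = 10.
Posterior: Gamma(6.83+10, 16.20+9.74) = Gamma(16.83, 25.94).
Mode = (α−1)/β = 0.6103.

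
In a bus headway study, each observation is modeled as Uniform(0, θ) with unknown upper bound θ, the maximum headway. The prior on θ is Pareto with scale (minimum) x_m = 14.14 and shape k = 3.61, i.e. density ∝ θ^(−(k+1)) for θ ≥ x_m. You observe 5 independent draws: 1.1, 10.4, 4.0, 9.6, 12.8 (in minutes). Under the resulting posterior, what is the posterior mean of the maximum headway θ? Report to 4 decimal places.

A Pareto(scale x_m, shape k) prior on the upper bound θ of Uniform(0, θ) is conjugate: posterior is Pareto(max(x_m, max xᵢ), k + n).
Sample maximum = 12.8; prior scale x_m = 14.14 → posterior scale = max = 14.14.
Posterior shape = 3.61 + 5 = 8.61.
E[θ|data] = k·x_m/(k−1) = 8.61·14.14/7.61 = 15.9981.

15.9981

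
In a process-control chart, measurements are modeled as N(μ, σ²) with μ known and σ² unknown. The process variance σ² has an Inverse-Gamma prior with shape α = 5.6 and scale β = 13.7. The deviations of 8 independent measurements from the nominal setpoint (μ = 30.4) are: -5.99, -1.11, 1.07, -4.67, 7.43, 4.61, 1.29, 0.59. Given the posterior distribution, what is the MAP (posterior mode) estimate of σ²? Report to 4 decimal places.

With known mean μ and an Inverse-Gamma(α, β) prior on σ², the Normal likelihood is conjugate: posterior is Inv-Gamma(α + n/2, β + Σ(xᵢ−μ)²/2).
Σ(xᵢ−μ)² = (-5.99)² + (-1.11)² + (1.07)² + (-4.67)² + (7.43)² + (4.61)² + (1.29)² + (0.59)² = 138.5352.
Posterior: Inv-Gamma(5.6 + 8/2, 13.7 + 138.5352/2) = Inv-Gamma(9.60, 82.96760).
Mode = β/(α+1) = 82.96760/10.60 = 7.8271.

7.8271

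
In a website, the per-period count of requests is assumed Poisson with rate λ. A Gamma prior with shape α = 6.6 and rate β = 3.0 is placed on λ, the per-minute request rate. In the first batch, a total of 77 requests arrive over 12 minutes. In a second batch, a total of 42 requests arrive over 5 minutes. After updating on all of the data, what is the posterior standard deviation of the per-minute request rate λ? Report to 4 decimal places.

0.5604

With a Gamma(shape α, rate β) prior, the Poisson likelihood is conjugate: the posterior is Gamma(α + ΣXᵢ, β + n).
After batch 1: Gamma(α+S, β+n) = Gamma(6.6+77, 3.0+12) = Gamma(83.6, 15.0).
After batch 2: Gamma(α+S, β+n) = Gamma(83.6+42, 15.0+5) = Gamma(125.6, 20.0).
SD = √α/β = √125.6/20.0 = 0.5604.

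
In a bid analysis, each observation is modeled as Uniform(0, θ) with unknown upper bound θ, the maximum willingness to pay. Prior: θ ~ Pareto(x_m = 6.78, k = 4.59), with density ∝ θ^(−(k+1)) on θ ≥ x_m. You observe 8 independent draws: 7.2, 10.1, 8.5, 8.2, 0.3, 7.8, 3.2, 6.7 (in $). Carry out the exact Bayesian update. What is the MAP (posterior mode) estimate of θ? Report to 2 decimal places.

10.10

A Pareto(scale x_m, shape k) prior on the upper bound θ of Uniform(0, θ) is conjugate: posterior is Pareto(max(x_m, max xᵢ), k + n).
Sample maximum = 10.1; prior scale x_m = 6.78 → posterior scale = max = 10.10.
Posterior shape = 4.59 + 8 = 12.59.
The Pareto density is decreasing on [x_m, ∞), so the mode is x_m = 10.10.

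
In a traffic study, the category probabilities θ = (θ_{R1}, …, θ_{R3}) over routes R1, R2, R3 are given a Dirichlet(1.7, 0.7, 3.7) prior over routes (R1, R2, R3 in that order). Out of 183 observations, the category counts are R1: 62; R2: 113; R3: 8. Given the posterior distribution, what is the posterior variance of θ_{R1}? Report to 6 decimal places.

The Dirichlet prior is conjugate to the Multinomial likelihood: each posterior αⱼ = prior αⱼ + observed count nⱼ.
Posterior concentration: (63.7, 113.7, 11.7), total = 189.1.
Var[θ_j] = α_j(Σα−α_j)/((Σα)²(Σα+1)) = 63.7·125.4/(189.1²·190.1) = 0.001175.

0.001175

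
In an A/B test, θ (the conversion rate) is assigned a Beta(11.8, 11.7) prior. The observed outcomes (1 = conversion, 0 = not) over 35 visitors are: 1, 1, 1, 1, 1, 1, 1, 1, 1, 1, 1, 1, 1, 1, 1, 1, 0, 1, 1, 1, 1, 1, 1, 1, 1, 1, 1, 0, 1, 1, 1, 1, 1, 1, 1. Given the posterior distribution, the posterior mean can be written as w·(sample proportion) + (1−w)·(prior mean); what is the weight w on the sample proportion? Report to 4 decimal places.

0.5983

The Beta prior is conjugate to a Binomial/Bernoulli likelihood; the update adds successes to α and failures to β.
Posterior mean = (α₀+k)/(α₀+β₀+n) = [n/(α₀+β₀+n)]·(k/n) + [(α₀+β₀)/(α₀+β₀+n)]·α₀/(α₀+β₀), so only n and the prior enter the weight.
The weight on the data is w = n/(α₀+β₀+n) = 35/(11.8+11.7+35) = 35/58.5 = 0.5983.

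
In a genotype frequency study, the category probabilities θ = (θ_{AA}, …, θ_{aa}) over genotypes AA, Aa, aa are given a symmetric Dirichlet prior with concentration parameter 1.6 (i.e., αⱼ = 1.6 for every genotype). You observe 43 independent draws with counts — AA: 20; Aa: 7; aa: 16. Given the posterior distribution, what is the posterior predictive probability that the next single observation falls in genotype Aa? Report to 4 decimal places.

The Dirichlet prior is conjugate to the Multinomial likelihood: each posterior αⱼ = prior αⱼ + observed count nⱼ.
Posterior concentration: (21.6, 8.6, 17.6), total = 47.8.
P(next = Aa | data) = α_{Aa}/Σα = 0.1799.

0.1799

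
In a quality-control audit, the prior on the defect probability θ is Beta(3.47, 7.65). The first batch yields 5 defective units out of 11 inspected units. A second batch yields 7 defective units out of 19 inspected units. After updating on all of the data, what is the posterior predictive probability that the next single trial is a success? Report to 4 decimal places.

The Beta prior is conjugate to a Binomial/Bernoulli likelihood; the update adds successes to α and failures to β.
After batch 1: Beta(3.47+5, 7.65+6) = Beta(8.47, 13.65).
After batch 2: Beta(8.47+7, 13.65+12) = Beta(15.47, 25.65).
For a single future Bernoulli trial, P(success | data) = α/(α+β) = 0.3762.

0.3762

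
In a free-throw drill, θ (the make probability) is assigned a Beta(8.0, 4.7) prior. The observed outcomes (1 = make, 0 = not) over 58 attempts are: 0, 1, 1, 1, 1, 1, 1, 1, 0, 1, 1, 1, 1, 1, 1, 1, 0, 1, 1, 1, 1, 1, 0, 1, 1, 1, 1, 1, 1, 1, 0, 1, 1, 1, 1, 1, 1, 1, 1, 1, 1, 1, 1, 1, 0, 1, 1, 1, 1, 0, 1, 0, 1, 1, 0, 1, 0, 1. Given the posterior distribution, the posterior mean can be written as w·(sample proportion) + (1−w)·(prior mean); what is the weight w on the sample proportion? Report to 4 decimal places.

The Beta prior is conjugate to a Binomial/Bernoulli likelihood; the update adds successes to α and failures to β.
Posterior mean = (α₀+k)/(α₀+β₀+n) = [n/(α₀+β₀+n)]·(k/n) + [(α₀+β₀)/(α₀+β₀+n)]·α₀/(α₀+β₀), so only n and the prior enter the weight.
The weight on the data is w = n/(α₀+β₀+n) = 58/(8.0+4.7+58) = 58/70.7 = 0.8204.

0.8204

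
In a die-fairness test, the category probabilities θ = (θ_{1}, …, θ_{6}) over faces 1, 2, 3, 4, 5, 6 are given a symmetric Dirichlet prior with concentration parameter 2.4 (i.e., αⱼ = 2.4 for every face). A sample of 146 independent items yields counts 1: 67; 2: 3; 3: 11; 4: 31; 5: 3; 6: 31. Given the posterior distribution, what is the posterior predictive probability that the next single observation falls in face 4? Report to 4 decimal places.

0.2082

The Dirichlet prior is conjugate to the Multinomial likelihood: each posterior αⱼ = prior αⱼ + observed count nⱼ.
Posterior concentration: (69.4, 5.4, 13.4, 33.4, 5.4, 33.4), total = 160.4.
P(next = 4 | data) = α_{4}/Σα = 0.2082.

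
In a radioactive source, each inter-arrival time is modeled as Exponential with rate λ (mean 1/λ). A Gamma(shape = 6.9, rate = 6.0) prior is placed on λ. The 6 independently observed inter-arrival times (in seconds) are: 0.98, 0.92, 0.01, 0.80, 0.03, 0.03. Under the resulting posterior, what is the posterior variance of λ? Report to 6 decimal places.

0.167722

With a Gamma(shape α, rate β) prior on the exponential rate λ, the posterior after n observations with total T = Σxᵢ is Gamma(α+n, β+T).
Sum of observations T = 2.77 seconds; n = 6.
Posterior: Gamma(6.9+6, 6.0+2.77) = Gamma(12.9, 8.77).
Var = α/β² = 0.167722.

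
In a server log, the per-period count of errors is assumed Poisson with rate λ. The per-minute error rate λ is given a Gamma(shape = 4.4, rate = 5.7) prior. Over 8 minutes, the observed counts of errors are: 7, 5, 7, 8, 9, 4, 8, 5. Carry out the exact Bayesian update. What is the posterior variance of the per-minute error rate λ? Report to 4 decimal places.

0.3058

With a Gamma(shape α, rate β) prior, the Poisson likelihood is conjugate: the posterior is Gamma(α + ΣXᵢ, β + n).
Sum of counts S = 53 over n = 8 minutes.
Posterior: Gamma(α+S, β+n) = Gamma(4.4+53, 5.7+8) = Gamma(57.4, 13.7).
Var = α/β² = 57.4/13.7² = 0.3058.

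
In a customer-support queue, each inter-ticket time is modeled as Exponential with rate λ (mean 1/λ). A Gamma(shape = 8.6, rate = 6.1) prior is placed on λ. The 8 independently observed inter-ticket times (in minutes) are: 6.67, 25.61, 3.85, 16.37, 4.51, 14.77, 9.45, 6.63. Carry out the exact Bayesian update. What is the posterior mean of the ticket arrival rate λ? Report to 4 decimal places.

With a Gamma(shape α, rate β) prior on the exponential rate λ, the posterior after n observations with total T = Σxᵢ is Gamma(α+n, β+T).
Sum of observations T = 87.86 minutes; n = 8.
Posterior: Gamma(8.6+8, 6.1+87.86) = Gamma(16.6, 93.96).
Posterior mean of λ = α/β = 16.6/93.96 = 0.1767.

0.1767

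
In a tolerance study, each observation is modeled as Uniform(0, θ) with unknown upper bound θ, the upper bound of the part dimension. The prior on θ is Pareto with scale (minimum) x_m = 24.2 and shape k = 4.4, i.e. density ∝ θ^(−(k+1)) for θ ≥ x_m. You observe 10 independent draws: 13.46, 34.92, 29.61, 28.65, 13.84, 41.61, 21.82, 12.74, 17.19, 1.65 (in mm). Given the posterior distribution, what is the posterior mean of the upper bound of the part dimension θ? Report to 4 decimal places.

A Pareto(scale x_m, shape k) prior on the upper bound θ of Uniform(0, θ) is conjugate: posterior is Pareto(max(x_m, max xᵢ), k + n).
Sample maximum = 41.61; prior scale x_m = 24.2 → posterior scale = max = 41.61.
Posterior shape = 4.4 + 10 = 14.4.
E[θ|data] = k·x_m/(k−1) = 14.4·41.61/13.4 = 44.7152.

44.7152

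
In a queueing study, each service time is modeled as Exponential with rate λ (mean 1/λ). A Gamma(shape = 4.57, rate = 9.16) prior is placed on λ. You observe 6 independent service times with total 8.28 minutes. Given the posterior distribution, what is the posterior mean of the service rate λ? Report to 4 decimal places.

0.6061

With a Gamma(shape α, rate β) prior on the exponential rate λ, the posterior after n observations with total T = Σxᵢ is Gamma(α+n, β+T).
Posterior: Gamma(4.57+6, 9.16+8.28) = Gamma(10.57, 17.44).
Posterior mean of λ = α/β = 10.57/17.44 = 0.6061.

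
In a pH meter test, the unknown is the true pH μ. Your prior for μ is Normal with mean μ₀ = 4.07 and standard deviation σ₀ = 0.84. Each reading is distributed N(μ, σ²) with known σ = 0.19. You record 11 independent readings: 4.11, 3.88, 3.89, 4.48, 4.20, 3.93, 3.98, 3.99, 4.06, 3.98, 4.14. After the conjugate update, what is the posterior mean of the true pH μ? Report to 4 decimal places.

For Normal data with known variance σ², a Normal(μ₀, σ₀²) prior on μ is conjugate. Posterior precision = 1/σ₀² + n/σ²; posterior mean is the precision-weighted average of μ₀ and x̄.
Σxᵢ = 4.11 + 3.88 + 3.89 + 4.48 + 4.20 + 3.93 + 3.98 + 3.99 + 4.06 + 3.98 + 4.14 = 44.64, so n·x̄ = 44.64.
σ₀² = 0.84² = 0.7056, σ² = 0.19² = 0.0361; σ² + n·σ₀² = 0.0361 + 11·0.7056 = 7.7977.
Posterior mean = (μ₀/σ₀² + n·x̄/σ²)/(1/σ₀² + n/σ²) = (σ²·μ₀ + σ₀²·n·x̄)/(σ² + n·σ₀²) = (0.0361·4.07 + 0.7056·44.64)/7.7977 = 31.644911/7.7977 = 4.0582.

4.0582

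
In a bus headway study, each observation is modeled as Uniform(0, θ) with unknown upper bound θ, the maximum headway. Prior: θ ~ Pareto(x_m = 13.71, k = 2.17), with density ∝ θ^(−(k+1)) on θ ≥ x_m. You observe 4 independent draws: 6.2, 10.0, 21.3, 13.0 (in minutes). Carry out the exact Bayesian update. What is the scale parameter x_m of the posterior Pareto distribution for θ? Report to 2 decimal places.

21.30

A Pareto(scale x_m, shape k) prior on the upper bound θ of Uniform(0, θ) is conjugate: posterior is Pareto(max(x_m, max xᵢ), k + n).
Sample maximum = 21.3; prior scale x_m = 13.71 → posterior scale = max = 21.30.
Posterior shape = 2.17 + 4 = 6.17.
Posterior scale x_m = 21.30.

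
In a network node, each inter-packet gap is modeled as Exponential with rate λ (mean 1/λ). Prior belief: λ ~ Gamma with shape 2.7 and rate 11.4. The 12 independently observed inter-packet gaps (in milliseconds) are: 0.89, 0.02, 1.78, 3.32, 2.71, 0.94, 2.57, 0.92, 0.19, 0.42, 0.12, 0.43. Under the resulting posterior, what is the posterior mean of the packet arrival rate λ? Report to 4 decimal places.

With a Gamma(shape α, rate β) prior on the exponential rate λ, the posterior after n observations with total T = Σxᵢ is Gamma(α+n, β+T).
Sum of observations T = 14.31 milliseconds; n = 12.
Posterior: Gamma(2.7+12, 11.4+14.31) = Gamma(14.7, 25.71).
Posterior mean of λ = α/β = 14.7/25.71 = 0.5718.

0.5718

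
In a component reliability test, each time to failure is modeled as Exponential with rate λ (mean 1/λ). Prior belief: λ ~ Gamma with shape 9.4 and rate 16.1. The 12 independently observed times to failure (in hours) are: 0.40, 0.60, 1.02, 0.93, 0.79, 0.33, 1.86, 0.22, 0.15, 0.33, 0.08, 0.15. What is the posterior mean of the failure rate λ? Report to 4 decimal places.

0.9321

With a Gamma(shape α, rate β) prior on the exponential rate λ, the posterior after n observations with total T = Σxᵢ is Gamma(α+n, β+T).
Sum of observations T = 6.86 hours; n = 12.
Posterior: Gamma(9.4+12, 16.1+6.86) = Gamma(21.4, 22.96).
Posterior mean of λ = α/β = 21.4/22.96 = 0.9321.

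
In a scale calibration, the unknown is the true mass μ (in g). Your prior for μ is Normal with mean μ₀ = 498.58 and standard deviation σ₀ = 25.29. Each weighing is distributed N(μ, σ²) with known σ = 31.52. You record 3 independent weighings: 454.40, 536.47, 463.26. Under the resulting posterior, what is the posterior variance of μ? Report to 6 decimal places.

For Normal data with known variance σ², a Normal(μ₀, σ₀²) prior on μ is conjugate. Posterior precision = 1/σ₀² + n/σ²; posterior mean is the precision-weighted average of μ₀ and x̄.
σ₀² = 25.29² = 639.5841, σ² = 31.52² = 993.5104; σ² + n·σ₀² = 993.5104 + 3·639.5841 = 2912.2627.
Posterior precision = 1/σ₀² + n/σ² = 1/639.5841 + 3/993.5104 = (σ² + n·σ₀²)/(σ₀²σ²) = 2912.2627/(639.5841·993.5104); posterior variance σₙ² = σ₀²σ²/(σ² + n·σ₀²) = 639.5841·993.5104/2912.2627 = 218.192354.

218.192354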